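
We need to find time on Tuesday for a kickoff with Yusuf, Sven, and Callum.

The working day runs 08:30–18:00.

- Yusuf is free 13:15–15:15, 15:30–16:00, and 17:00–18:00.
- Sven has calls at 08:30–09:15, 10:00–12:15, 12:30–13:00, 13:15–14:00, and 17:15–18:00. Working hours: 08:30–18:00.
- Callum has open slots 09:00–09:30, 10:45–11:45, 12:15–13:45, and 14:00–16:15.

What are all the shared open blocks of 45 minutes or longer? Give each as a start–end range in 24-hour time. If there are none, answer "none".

Sven free within 08:30–18:00: 09:15–10:00, 12:15–12:30, 13:00–13:15, 14:00–17:15.
Yusuf ∩ Sven: 14:00–15:15, 15:30–16:00, 17:00–17:15.
Yusuf ∩ Sven ∩ Callum: 14:00–15:15, 15:30–16:00.
Windows ≥ 45 min: 14:00–15:15.

14:00–15:15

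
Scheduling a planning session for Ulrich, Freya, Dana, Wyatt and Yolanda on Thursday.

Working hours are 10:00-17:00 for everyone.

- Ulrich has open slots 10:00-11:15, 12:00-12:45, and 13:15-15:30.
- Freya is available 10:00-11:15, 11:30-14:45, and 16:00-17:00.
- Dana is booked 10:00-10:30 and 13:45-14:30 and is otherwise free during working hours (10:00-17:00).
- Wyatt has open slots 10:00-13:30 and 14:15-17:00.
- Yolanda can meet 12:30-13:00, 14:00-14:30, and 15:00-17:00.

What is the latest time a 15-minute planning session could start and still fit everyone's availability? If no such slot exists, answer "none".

12:30

Dana free within 10:00–17:00: 10:30–13:45, 14:30–17:00.
Ulrich ∩ Freya: 10:00–11:15, 12:00–12:45, 13:15–14:45.
Ulrich ∩ Freya ∩ Dana: 10:30–11:15, 12:00–12:45, 13:15–13:45, 14:30–14:45.
Ulrich ∩ Freya ∩ Dana ∩ Wyatt: 10:30–11:15, 12:00–12:45, 13:15–13:30, 14:30–14:45.
Ulrich ∩ Freya ∩ Dana ∩ Wyatt ∩ Yolanda: 12:30–12:45.
Windows ≥ 15 min: 12:30–12:45.
Latest start in the last window 12:30–12:45 is 12:45 − 15 min = 12:30.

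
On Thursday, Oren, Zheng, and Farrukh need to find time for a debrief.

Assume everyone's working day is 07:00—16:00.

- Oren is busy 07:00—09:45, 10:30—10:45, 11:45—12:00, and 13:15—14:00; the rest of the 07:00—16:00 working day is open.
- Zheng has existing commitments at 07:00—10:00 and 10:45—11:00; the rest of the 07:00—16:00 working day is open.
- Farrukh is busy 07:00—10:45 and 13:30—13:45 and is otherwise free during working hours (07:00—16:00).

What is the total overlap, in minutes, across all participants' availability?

Oren free within 07:00–16:00: 09:45–10:30, 10:45–11:45, 12:00–13:15, 14:00–16:00.
Zheng free within 07:00–16:00: 10:00–10:45, 11:00–16:00.
Farrukh free within 07:00–16:00: 10:45–13:30, 13:45–16:00.
Oren ∩ Zheng: 10:00–10:30, 11:00–11:45, 12:00–13:15, 14:00–16:00.
Oren ∩ Zheng ∩ Farrukh: 11:00–11:45, 12:00–13:15, 14:00–16:00.
Total common minutes: 45 + 75 + 120 = 240.

240 minutes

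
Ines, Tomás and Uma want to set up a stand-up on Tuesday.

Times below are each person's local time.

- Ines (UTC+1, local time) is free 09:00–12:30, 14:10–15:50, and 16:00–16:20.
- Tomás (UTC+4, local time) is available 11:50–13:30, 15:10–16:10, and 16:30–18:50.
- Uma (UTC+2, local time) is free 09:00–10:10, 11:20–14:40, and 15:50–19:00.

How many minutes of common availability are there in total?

Ines → UTC: 08:00–11:30, 13:10–14:50, 15:00–15:20.
Tomás → UTC: 07:50–09:30, 11:10–12:10, 12:30–14:50.
Uma → UTC: 07:00–08:10, 09:20–12:40, 13:50–17:00.
Ines ∩ Tomás: 08:00–09:30, 11:10–11:30, 13:10–14:50.
Ines ∩ Tomás ∩ Uma: 08:00–08:10, 09:20–09:30, 11:10–11:30, 13:50–14:50.
Total common minutes: 10 + 10 + 20 + 60 = 100.

100 minutes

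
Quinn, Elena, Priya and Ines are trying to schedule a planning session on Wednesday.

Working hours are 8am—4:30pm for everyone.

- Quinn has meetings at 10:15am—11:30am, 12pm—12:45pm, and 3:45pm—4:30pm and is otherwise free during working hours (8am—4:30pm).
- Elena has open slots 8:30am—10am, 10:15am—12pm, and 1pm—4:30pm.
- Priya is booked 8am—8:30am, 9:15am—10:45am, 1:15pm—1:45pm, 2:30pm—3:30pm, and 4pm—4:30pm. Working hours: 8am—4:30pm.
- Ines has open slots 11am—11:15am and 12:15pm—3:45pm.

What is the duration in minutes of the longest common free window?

Quinn free within 08:00–16:30: 08:00–10:15, 11:30–12:00, 12:45–15:45.
Priya free within 08:00–16:30: 08:30–09:15, 10:45–13:15, 13:45–14:30, 15:30–16:00.
Quinn ∩ Elena: 08:30–10:00, 11:30–12:00, 13:00–15:45.
Quinn ∩ Elena ∩ Priya: 08:30–09:15, 11:30–12:00, 13:00–13:15, 13:45–14:30, 15:30–15:45.
Quinn ∩ Elena ∩ Priya ∩ Ines: 13:00–13:15, 13:45–14:30, 15:30–15:45.
Common window lengths: 15, 45, 15 min; longest is 45.

45 minutes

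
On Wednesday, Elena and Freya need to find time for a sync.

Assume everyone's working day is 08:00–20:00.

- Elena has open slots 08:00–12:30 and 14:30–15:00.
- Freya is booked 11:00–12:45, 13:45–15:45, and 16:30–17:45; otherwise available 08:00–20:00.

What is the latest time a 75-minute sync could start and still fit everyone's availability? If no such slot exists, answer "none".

Freya free within 08:00–20:00: 08:00–11:00, 12:45–13:45, 15:45–16:30, 17:45–20:00.
Elena ∩ Freya: 08:00–11:00.
Windows ≥ 75 min: 08:00–11:00.
Latest start in the last window 08:00–11:00 is 11:00 − 75 min = 09:45.

09:45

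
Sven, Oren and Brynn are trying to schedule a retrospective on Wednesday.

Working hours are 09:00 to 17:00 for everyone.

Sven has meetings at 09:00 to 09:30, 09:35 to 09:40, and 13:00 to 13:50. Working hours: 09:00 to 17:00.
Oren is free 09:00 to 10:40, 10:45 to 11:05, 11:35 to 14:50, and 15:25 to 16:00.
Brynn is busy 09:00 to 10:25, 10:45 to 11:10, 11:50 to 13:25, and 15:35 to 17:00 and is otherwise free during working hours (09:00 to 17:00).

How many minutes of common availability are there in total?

Sven free within 09:00–17:00: 09:30–09:35, 09:40–13:00, 13:50–17:00.
Brynn free within 09:00–17:00: 10:25–10:45, 11:10–11:50, 13:25–15:35.
Sven ∩ Oren: 09:30–09:35, 09:40–10:40, 10:45–11:05, 11:35–13:00, 13:50–14:50, 15:25–16:00.
Sven ∩ Oren ∩ Brynn: 10:25–10:40, 11:35–11:50, 13:50–14:50, 15:25–15:35.
Total common minutes: 15 + 15 + 60 + 10 = 100.

100 minutes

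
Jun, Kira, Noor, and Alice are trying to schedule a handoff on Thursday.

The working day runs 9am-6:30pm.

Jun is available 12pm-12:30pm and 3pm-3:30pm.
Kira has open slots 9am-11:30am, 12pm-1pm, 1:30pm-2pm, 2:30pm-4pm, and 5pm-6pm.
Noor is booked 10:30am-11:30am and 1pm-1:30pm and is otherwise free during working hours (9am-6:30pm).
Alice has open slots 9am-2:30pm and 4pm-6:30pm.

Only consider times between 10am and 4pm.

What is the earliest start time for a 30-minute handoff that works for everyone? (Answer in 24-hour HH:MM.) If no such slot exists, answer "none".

Noor free within 09:00–18:30: 09:00–10:30, 11:30–13:00, 13:30–18:30.
Jun ∩ Kira: 12:00–12:30, 15:00–15:30.
Jun ∩ Kira ∩ Noor: 12:00–12:30, 15:00–15:30.
Jun ∩ Kira ∩ Noor ∩ Alice: 12:00–12:30.
Restricted to 10:00–16:00: 12:00–12:30.
Windows ≥ 30 min: 12:00–12:30.
Earliest such window starts at 12:00.

12:00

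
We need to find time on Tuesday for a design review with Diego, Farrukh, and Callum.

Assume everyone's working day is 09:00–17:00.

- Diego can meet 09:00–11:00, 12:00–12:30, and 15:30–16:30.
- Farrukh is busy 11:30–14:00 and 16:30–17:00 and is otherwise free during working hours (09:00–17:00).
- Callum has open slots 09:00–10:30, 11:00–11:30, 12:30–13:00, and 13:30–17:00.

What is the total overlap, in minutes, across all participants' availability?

Farrukh free within 09:00–17:00: 09:00–11:30, 14:00–16:30.
Diego ∩ Farrukh: 09:00–11:00, 15:30–16:30.
Diego ∩ Farrukh ∩ Callum: 09:00–10:30, 15:30–16:30.
Total common minutes: 90 + 60 = 150.

150 minutes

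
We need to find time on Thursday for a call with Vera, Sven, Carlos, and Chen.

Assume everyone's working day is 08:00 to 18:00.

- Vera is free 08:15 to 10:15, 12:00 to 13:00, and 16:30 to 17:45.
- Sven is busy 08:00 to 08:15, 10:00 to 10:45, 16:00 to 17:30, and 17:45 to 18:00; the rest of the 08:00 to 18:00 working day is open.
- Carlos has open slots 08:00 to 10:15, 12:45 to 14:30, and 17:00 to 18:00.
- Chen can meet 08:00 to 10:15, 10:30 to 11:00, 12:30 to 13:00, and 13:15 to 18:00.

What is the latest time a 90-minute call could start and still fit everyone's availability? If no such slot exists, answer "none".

08:30

Sven free within 08:00–18:00: 08:15–10:00, 10:45–16:00, 17:30–17:45.
Vera ∩ Sven: 08:15–10:00, 12:00–13:00, 17:30–17:45.
Vera ∩ Sven ∩ Carlos: 08:15–10:00, 12:45–13:00, 17:30–17:45.
Vera ∩ Sven ∩ Carlos ∩ Chen: 08:15–10:00, 12:45–13:00, 17:30–17:45.
Windows ≥ 90 min: 08:15–10:00.
Latest start in the last window 08:15–10:00 is 10:00 − 90 min = 08:30.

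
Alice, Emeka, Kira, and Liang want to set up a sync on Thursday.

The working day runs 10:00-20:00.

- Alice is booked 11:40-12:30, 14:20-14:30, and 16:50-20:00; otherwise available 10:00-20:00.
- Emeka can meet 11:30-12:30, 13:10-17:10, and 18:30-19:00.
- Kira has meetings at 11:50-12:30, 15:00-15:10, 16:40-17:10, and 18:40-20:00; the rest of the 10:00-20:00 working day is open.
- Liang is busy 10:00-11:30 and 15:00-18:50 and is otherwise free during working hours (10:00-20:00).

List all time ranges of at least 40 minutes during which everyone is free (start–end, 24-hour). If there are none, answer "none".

Alice free within 10:00–20:00: 10:00–11:40, 12:30–14:20, 14:30–16:50.
Kira free within 10:00–20:00: 10:00–11:50, 12:30–15:00, 15:10–16:40, 17:10–18:40.
Liang free within 10:00–20:00: 11:30–15:00, 18:50–20:00.
Alice ∩ Emeka: 11:30–11:40, 13:10–14:20, 14:30–16:50.
Alice ∩ Emeka ∩ Kira: 11:30–11:40, 13:10–14:20, 14:30–15:00, 15:10–16:40.
Alice ∩ Emeka ∩ Kira ∩ Liang: 11:30–11:40, 13:10–14:20, 14:30–15:00.
Windows ≥ 40 min: 13:10–14:20.

13:10–14:20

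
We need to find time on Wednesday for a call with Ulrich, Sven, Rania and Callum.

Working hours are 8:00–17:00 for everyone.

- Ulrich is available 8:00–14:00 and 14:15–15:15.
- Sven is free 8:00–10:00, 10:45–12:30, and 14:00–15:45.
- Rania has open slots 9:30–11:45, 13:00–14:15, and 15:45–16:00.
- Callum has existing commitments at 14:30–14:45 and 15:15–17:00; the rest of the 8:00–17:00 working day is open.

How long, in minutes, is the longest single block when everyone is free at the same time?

60 minutes

Callum free within 08:00–17:00: 08:00–14:30, 14:45–15:15.
Ulrich ∩ Sven: 08:00–10:00, 10:45–12:30, 14:15–15:15.
Ulrich ∩ Sven ∩ Rania: 09:30–10:00, 10:45–11:45.
Ulrich ∩ Sven ∩ Rania ∩ Callum: 09:30–10:00, 10:45–11:45.
Common window lengths: 30, 60 min; longest is 60.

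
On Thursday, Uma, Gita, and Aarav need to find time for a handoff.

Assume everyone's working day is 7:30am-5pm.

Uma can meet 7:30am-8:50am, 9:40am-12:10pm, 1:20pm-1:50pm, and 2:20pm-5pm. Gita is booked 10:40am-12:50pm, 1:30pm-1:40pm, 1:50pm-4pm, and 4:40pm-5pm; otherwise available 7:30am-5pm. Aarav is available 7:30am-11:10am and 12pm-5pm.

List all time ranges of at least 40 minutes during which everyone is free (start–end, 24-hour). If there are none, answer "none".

Gita free within 07:30–17:00: 07:30–10:40, 12:50–13:30, 13:40–13:50, 16:00–16:40.
Uma ∩ Gita: 07:30–08:50, 09:40–10:40, 13:20–13:30, 13:40–13:50, 16:00–16:40.
Uma ∩ Gita ∩ Aarav: 07:30–08:50, 09:40–10:40, 13:20–13:30, 13:40–13:50, 16:00–16:40.
Windows ≥ 40 min: 07:30–08:50, 09:40–10:40, 16:00–16:40.

07:30–08:50, 09:40–10:40, 16:00–16:40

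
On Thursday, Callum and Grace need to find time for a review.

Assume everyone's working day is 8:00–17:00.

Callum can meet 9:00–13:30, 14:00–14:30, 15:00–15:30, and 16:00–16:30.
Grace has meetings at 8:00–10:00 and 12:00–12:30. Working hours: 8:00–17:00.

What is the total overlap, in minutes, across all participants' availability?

Grace free within 08:00–17:00: 10:00–12:00, 12:30–17:00.
Callum ∩ Grace: 10:00–12:00, 12:30–13:30, 14:00–14:30, 15:00–15:30, 16:00–16:30.
Total common minutes: 120 + 60 + 30 + 30 + 30 = 270.

270 minutes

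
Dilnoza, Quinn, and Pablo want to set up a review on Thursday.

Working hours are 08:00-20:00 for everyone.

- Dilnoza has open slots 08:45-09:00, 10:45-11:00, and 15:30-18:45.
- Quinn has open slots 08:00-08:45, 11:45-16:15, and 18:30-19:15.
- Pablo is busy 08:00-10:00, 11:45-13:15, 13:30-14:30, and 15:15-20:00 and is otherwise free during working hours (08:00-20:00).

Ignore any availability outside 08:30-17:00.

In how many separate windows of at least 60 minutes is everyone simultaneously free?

0

Pablo free within 08:00–20:00: 10:00–11:45, 13:15–13:30, 14:30–15:15.
Dilnoza ∩ Quinn: 15:30–16:15, 18:30–18:45.
Dilnoza ∩ Quinn ∩ Pablo: (none).
Restricted to 08:30–17:00: (none).
Windows ≥ 60 min: (none).
That's 0 windows.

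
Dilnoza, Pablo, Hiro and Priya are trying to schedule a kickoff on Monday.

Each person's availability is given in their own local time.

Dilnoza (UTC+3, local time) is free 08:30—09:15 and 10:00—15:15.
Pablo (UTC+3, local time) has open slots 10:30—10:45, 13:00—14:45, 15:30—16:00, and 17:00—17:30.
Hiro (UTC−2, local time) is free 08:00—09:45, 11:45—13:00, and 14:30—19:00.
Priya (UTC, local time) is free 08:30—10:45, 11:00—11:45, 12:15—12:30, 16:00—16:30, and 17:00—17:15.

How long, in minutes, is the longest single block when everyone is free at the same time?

Dilnoza → UTC: 05:30–06:15, 07:00–12:15.
Pablo → UTC: 07:30–07:45, 10:00–11:45, 12:30–13:00, 14:00–14:30.
Hiro → UTC: 10:00–11:45, 13:45–15:00, 16:30–21:00.
Priya → UTC: 08:30–10:45, 11:00–11:45, 12:15–12:30, 16:00–16:30, 17:00–17:15.
Dilnoza ∩ Pablo: 07:30–07:45, 10:00–11:45.
Dilnoza ∩ Pablo ∩ Hiro: 10:00–11:45.
Dilnoza ∩ Pablo ∩ Hiro ∩ Priya: 10:00–10:45, 11:00–11:45.
Common window lengths: 45, 45 min; longest is 45.

45 minutes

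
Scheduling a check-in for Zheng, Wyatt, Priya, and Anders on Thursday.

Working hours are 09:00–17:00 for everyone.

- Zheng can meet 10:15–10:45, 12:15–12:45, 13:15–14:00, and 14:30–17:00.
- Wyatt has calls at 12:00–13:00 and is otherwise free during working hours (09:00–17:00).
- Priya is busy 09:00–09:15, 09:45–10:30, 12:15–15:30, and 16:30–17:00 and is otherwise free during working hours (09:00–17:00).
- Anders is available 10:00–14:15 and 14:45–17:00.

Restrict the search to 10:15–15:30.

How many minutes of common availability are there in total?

Wyatt free within 09:00–17:00: 09:00–12:00, 13:00–17:00.
Priya free within 09:00–17:00: 09:15–09:45, 10:30–12:15, 15:30–16:30.
Zheng ∩ Wyatt: 10:15–10:45, 13:15–14:00, 14:30–17:00.
Zheng ∩ Wyatt ∩ Priya: 10:30–10:45, 15:30–16:30.
Zheng ∩ Wyatt ∩ Priya ∩ Anders: 10:30–10:45, 15:30–16:30.
Restricted to 10:15–15:30: 10:30–10:45.
Total common minutes: 15.

15 minutes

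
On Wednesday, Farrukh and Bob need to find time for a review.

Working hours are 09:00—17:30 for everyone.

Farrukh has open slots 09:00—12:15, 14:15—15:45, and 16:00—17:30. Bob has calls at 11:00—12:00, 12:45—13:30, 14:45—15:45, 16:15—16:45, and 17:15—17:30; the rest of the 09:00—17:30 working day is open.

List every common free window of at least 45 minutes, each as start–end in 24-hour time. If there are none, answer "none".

09:00–11:00

Bob free within 09:00–17:30: 09:00–11:00, 12:00–12:45, 13:30–14:45, 15:45–16:15, 16:45–17:15.
Farrukh ∩ Bob: 09:00–11:00, 12:00–12:15, 14:15–14:45, 16:00–16:15, 16:45–17:15.
Windows ≥ 45 min: 09:00–11:00.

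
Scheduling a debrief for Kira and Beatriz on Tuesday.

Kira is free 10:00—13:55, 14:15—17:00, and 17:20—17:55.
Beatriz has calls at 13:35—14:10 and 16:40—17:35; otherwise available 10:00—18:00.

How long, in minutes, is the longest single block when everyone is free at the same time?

215 minutes

Beatriz free within 10:00–18:00: 10:00–13:35, 14:10–16:40, 17:35–18:00.
Kira ∩ Beatriz: 10:00–13:35, 14:15–16:40, 17:35–17:55.
Common window lengths: 215, 145, 20 min; longest is 215.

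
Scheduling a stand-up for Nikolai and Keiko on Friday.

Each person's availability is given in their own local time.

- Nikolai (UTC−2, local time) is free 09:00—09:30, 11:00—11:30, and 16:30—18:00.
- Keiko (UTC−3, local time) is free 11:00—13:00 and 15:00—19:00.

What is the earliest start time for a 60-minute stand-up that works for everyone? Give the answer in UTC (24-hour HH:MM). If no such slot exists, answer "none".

18:30

Nikolai → UTC: 11:00–11:30, 13:00–13:30, 18:30–20:00.
Keiko → UTC: 14:00–16:00, 18:00–22:00.
Nikolai ∩ Keiko: 18:30–20:00.
Windows ≥ 60 min: 18:30–20:00.
Earliest such window starts at 18:30.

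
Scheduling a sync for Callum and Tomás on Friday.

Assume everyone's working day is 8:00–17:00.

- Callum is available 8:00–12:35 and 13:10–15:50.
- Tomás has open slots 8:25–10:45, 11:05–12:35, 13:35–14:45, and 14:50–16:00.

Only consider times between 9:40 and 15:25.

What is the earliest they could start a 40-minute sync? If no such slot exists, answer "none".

09:40

Callum ∩ Tomás: 08:25–10:45, 11:05–12:35, 13:35–14:45, 14:50–15:50.
Restricted to 09:40–15:25: 09:40–10:45, 11:05–12:35, 13:35–14:45, 14:50–15:25.
Windows ≥ 40 min: 09:40–10:45, 11:05–12:35, 13:35–14:45.
Earliest such window starts at 09:40.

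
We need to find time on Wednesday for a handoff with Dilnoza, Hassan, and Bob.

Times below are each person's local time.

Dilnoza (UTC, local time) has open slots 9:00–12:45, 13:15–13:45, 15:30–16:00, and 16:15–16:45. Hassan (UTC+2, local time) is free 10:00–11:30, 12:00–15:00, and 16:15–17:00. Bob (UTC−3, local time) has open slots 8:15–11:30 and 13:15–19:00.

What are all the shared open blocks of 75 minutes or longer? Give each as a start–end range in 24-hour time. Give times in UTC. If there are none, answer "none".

Dilnoza → UTC: 09:00–12:45, 13:15–13:45, 15:30–16:00, 16:15–16:45.
Hassan → UTC: 08:00–09:30, 10:00–13:00, 14:15–15:00.
Bob → UTC: 11:15–14:30, 16:15–22:00.
Dilnoza ∩ Hassan: 09:00–09:30, 10:00–12:45.
Dilnoza ∩ Hassan ∩ Bob: 11:15–12:45.
Windows ≥ 75 min: 11:15–12:45.

11:15–12:45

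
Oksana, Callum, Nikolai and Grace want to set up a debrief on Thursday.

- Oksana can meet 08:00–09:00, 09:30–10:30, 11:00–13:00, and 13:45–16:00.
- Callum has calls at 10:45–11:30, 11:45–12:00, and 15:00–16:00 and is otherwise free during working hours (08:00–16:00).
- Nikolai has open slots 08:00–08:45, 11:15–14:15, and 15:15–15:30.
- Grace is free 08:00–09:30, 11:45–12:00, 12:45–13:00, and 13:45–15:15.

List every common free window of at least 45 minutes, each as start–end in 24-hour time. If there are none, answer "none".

08:00–08:45

Callum free within 08:00–16:00: 08:00–10:45, 11:30–11:45, 12:00–15:00.
Oksana ∩ Callum: 08:00–09:00, 09:30–10:30, 11:30–11:45, 12:00–13:00, 13:45–15:00.
Oksana ∩ Callum ∩ Nikolai: 08:00–08:45, 11:30–11:45, 12:00–13:00, 13:45–14:15.
Oksana ∩ Callum ∩ Nikolai ∩ Grace: 08:00–08:45, 12:45–13:00, 13:45–14:15.
Windows ≥ 45 min: 08:00–08:45.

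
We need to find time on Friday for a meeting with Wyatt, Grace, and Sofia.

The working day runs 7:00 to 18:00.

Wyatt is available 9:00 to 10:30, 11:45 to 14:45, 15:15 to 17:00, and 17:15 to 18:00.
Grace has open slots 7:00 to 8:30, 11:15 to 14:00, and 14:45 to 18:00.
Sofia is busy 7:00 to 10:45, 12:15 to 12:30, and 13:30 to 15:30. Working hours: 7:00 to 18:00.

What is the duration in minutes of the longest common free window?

90 minutes

Sofia free within 07:00–18:00: 10:45–12:15, 12:30–13:30, 15:30–18:00.
Wyatt ∩ Grace: 11:45–14:00, 15:15–17:00, 17:15–18:00.
Wyatt ∩ Grace ∩ Sofia: 11:45–12:15, 12:30–13:30, 15:30–17:00, 17:15–18:00.
Common window lengths: 30, 60, 90, 45 min; longest is 90.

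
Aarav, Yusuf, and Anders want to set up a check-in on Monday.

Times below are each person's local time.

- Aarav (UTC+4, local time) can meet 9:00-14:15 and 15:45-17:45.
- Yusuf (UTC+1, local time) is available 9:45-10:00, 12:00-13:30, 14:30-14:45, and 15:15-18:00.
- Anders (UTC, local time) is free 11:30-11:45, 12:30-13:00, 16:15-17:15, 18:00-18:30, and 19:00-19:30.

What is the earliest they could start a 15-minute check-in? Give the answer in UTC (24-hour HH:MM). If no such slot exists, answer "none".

Aarav → UTC: 05:00–10:15, 11:45–13:45.
Yusuf → UTC: 08:45–09:00, 11:00–12:30, 13:30–13:45, 14:15–17:00.
Anders → UTC: 11:30–11:45, 12:30–13:00, 16:15–17:15, 18:00–18:30, 19:00–19:30.
Aarav ∩ Yusuf: 08:45–09:00, 11:45–12:30, 13:30–13:45.
Aarav ∩ Yusuf ∩ Anders: (none).
Windows ≥ 15 min: (none).

none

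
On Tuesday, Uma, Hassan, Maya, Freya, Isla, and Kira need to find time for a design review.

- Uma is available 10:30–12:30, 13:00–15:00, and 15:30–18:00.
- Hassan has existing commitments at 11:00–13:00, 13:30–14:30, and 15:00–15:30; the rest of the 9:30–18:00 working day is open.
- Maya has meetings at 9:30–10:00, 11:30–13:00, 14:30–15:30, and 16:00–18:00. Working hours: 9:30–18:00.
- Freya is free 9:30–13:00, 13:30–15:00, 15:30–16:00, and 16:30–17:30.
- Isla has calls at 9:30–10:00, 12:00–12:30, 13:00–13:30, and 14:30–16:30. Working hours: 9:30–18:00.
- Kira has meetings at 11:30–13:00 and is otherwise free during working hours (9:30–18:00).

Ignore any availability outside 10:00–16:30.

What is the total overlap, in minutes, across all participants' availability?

Hassan free within 09:30–18:00: 09:30–11:00, 13:00–13:30, 14:30–15:00, 15:30–18:00.
Maya free within 09:30–18:00: 10:00–11:30, 13:00–14:30, 15:30–16:00.
Isla free within 09:30–18:00: 10:00–12:00, 12:30–13:00, 13:30–14:30, 16:30–18:00.
Kira free within 09:30–18:00: 09:30–11:30, 13:00–18:00.
Uma ∩ Hassan: 10:30–11:00, 13:00–13:30, 14:30–15:00, 15:30–18:00.
Uma ∩ Hassan ∩ Maya: 10:30–11:00, 13:00–13:30, 15:30–16:00.
Uma ∩ Hassan ∩ Maya ∩ Freya: 10:30–11:00, 15:30–16:00.
Uma ∩ Hassan ∩ Maya ∩ Freya ∩ Isla: 10:30–11:00.
Uma ∩ Hassan ∩ Maya ∩ Freya ∩ Isla ∩ Kira: 10:30–11:00.
Restricted to 10:00–16:30: 10:30–11:00.
Total common minutes: 30.

30 minutes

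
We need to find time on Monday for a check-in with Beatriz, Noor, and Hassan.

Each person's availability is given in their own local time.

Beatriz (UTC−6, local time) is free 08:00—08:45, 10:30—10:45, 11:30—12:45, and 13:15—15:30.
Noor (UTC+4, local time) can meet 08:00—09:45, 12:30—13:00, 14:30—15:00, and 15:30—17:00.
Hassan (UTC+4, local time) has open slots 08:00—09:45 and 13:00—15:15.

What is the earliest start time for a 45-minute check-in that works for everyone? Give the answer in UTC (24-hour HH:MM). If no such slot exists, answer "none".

Beatriz → UTC: 14:00–14:45, 16:30–16:45, 17:30–18:45, 19:15–21:30.
Noor → UTC: 04:00–05:45, 08:30–09:00, 10:30–11:00, 11:30–13:00.
Hassan → UTC: 04:00–05:45, 09:00–11:15.
Beatriz ∩ Noor: (none).
Beatriz ∩ Noor ∩ Hassan: (none).
Windows ≥ 45 min: (none).

none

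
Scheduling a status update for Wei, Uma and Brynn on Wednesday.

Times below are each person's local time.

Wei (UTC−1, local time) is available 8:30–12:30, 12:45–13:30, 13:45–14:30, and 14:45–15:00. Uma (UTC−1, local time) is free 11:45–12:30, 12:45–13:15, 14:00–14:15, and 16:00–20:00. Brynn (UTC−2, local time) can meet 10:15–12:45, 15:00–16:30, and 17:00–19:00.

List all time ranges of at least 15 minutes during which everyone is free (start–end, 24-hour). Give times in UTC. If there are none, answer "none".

Wei → UTC: 09:30–13:30, 13:45–14:30, 14:45–15:30, 15:45–16:00.
Uma → UTC: 12:45–13:30, 13:45–14:15, 15:00–15:15, 17:00–21:00.
Brynn → UTC: 12:15–14:45, 17:00–18:30, 19:00–21:00.
Wei ∩ Uma: 12:45–13:30, 13:45–14:15, 15:00–15:15.
Wei ∩ Uma ∩ Brynn: 12:45–13:30, 13:45–14:15.
Windows ≥ 15 min: 12:45–13:30, 13:45–14:15.

12:45–13:30, 13:45–14:15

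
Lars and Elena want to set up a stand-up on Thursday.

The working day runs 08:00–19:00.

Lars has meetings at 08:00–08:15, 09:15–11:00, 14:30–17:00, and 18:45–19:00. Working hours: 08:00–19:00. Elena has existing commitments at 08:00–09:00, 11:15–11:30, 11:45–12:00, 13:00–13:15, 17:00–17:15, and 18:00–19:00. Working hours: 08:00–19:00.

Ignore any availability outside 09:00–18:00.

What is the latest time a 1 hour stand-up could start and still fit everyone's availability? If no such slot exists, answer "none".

Lars free within 08:00–19:00: 08:15–09:15, 11:00–14:30, 17:00–18:45.
Elena free within 08:00–19:00: 09:00–11:15, 11:30–11:45, 12:00–13:00, 13:15–17:00, 17:15–18:00.
Lars ∩ Elena: 09:00–09:15, 11:00–11:15, 11:30–11:45, 12:00–13:00, 13:15–14:30, 17:15–18:00.
Restricted to 09:00–18:00: 09:00–09:15, 11:00–11:15, 11:30–11:45, 12:00–13:00, 13:15–14:30, 17:15–18:00.
Windows ≥ 60 min: 12:00–13:00, 13:15–14:30.
Latest start in the last window 13:15–14:30 is 14:30 − 60 min = 13:30.

13:30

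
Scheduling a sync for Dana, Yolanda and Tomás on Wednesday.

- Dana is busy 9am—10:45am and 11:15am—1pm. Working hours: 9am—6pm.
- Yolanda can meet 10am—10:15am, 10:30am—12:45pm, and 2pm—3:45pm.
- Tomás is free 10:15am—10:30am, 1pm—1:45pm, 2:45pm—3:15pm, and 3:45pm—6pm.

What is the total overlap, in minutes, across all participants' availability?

30 minutes

Dana free within 09:00–18:00: 10:45–11:15, 13:00–18:00.
Dana ∩ Yolanda: 10:45–11:15, 14:00–15:45.
Dana ∩ Yolanda ∩ Tomás: 14:45–15:15.
Total common minutes: 30.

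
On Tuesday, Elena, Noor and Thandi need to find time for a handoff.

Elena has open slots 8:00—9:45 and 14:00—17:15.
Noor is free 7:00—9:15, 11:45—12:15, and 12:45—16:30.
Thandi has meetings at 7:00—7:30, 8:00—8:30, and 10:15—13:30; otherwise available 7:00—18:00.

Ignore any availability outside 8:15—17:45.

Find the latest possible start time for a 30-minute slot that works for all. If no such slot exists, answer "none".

16:00

Thandi free within 07:00–18:00: 07:30–08:00, 08:30–10:15, 13:30–18:00.
Elena ∩ Noor: 08:00–09:15, 14:00–16:30.
Elena ∩ Noor ∩ Thandi: 08:30–09:15, 14:00–16:30.
Restricted to 08:15–17:45: 08:30–09:15, 14:00–16:30.
Windows ≥ 30 min: 08:30–09:15, 14:00–16:30.
Latest start in the last window 14:00–16:30 is 16:30 − 30 min = 16:00.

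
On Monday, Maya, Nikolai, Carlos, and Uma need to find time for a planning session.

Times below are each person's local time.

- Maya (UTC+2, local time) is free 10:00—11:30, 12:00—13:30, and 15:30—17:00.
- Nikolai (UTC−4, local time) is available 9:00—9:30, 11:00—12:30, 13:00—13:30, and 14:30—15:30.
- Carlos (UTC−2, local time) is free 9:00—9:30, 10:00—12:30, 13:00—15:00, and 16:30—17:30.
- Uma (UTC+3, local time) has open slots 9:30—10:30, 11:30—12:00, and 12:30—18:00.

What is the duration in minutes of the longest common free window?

0 minutes

Maya → UTC: 08:00–09:30, 10:00–11:30, 13:30–15:00.
Nikolai → UTC: 13:00–13:30, 15:00–16:30, 17:00–17:30, 18:30–19:30.
Carlos → UTC: 11:00–11:30, 12:00–14:30, 15:00–17:00, 18:30–19:30.
Uma → UTC: 06:30–07:30, 08:30–09:00, 09:30–15:00.
Maya ∩ Nikolai: (none).
Maya ∩ Nikolai ∩ Carlos: (none).
Maya ∩ Nikolai ∩ Carlos ∩ Uma: (none).
No common window.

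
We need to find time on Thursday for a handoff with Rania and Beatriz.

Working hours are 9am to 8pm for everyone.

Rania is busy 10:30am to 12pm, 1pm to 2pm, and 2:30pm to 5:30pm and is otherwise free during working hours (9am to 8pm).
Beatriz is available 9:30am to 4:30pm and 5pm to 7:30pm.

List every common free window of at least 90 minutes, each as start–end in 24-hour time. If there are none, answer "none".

17:30–19:30

Rania free within 09:00–20:00: 09:00–10:30, 12:00–13:00, 14:00–14:30, 17:30–20:00.
Rania ∩ Beatriz: 09:30–10:30, 12:00–13:00, 14:00–14:30, 17:30–19:30.
Windows ≥ 90 min: 17:30–19:30.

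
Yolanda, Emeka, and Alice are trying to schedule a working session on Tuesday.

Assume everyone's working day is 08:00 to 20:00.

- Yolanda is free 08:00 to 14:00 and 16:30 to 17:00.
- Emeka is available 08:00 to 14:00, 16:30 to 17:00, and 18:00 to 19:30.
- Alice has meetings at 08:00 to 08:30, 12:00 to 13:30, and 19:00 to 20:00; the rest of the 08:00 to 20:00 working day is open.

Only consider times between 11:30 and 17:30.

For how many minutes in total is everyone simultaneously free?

90 minutes

Alice free within 08:00–20:00: 08:30–12:00, 13:30–19:00.
Yolanda ∩ Emeka: 08:00–14:00, 16:30–17:00.
Yolanda ∩ Emeka ∩ Alice: 08:30–12:00, 13:30–14:00, 16:30–17:00.
Restricted to 11:30–17:30: 11:30–12:00, 13:30–14:00, 16:30–17:00.
Total common minutes: 30 + 30 + 30 = 90.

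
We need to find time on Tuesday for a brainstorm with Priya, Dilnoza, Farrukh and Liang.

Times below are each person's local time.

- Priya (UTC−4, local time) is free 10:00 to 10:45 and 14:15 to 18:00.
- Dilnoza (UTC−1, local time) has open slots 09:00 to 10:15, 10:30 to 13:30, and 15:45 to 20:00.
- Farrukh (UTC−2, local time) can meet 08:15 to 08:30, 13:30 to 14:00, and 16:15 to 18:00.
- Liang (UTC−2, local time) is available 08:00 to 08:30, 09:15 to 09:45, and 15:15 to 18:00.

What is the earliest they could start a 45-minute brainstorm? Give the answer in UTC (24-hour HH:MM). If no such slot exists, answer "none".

18:15

Priya → UTC: 14:00–14:45, 18:15–22:00.
Dilnoza → UTC: 10:00–11:15, 11:30–14:30, 16:45–21:00.
Farrukh → UTC: 10:15–10:30, 15:30–16:00, 18:15–20:00.
Liang → UTC: 10:00–10:30, 11:15–11:45, 17:15–20:00.
Priya ∩ Dilnoza: 14:00–14:30, 18:15–21:00.
Priya ∩ Dilnoza ∩ Farrukh: 18:15–20:00.
Priya ∩ Dilnoza ∩ Farrukh ∩ Liang: 18:15–20:00.
Windows ≥ 45 min: 18:15–20:00.
Earliest such window starts at 18:15.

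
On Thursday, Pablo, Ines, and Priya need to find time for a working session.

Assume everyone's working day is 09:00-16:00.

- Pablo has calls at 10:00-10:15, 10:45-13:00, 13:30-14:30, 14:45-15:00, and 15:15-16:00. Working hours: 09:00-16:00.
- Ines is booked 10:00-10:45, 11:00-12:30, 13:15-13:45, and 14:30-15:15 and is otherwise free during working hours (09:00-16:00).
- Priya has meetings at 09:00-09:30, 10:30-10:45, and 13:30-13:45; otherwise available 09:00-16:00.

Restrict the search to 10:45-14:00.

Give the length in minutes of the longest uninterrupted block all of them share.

15 minutes

Pablo free within 09:00–16:00: 09:00–10:00, 10:15–10:45, 13:00–13:30, 14:30–14:45, 15:00–15:15.
Ines free within 09:00–16:00: 09:00–10:00, 10:45–11:00, 12:30–13:15, 13:45–14:30, 15:15–16:00.
Priya free within 09:00–16:00: 09:30–10:30, 10:45–13:30, 13:45–16:00.
Pablo ∩ Ines: 09:00–10:00, 13:00–13:15.
Pablo ∩ Ines ∩ Priya: 09:30–10:00, 13:00–13:15.
Restricted to 10:45–14:00: 13:00–13:15.
Single common window of 15 minutes.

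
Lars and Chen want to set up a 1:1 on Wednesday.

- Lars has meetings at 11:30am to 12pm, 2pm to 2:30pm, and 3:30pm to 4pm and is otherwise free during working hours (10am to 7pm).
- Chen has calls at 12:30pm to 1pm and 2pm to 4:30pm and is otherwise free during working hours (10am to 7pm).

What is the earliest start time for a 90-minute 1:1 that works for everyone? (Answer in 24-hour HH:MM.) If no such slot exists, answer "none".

10:00

Lars free within 10:00–19:00: 10:00–11:30, 12:00–14:00, 14:30–15:30, 16:00–19:00.
Chen free within 10:00–19:00: 10:00–12:30, 13:00–14:00, 16:30–19:00.
Lars ∩ Chen: 10:00–11:30, 12:00–12:30, 13:00–14:00, 16:30–19:00.
Windows ≥ 90 min: 10:00–11:30, 16:30–19:00.
Earliest such window starts at 10:00.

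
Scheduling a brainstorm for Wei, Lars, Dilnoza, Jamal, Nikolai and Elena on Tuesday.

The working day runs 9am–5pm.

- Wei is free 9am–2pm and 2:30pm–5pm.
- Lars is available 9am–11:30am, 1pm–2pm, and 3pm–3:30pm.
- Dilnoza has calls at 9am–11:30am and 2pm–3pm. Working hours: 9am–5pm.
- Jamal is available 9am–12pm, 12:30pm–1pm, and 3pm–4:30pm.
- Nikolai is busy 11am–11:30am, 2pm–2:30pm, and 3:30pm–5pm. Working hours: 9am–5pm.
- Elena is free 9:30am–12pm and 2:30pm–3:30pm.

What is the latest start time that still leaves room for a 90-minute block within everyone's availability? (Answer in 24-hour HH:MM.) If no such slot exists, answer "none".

none

Dilnoza free within 09:00–17:00: 11:30–14:00, 15:00–17:00.
Nikolai free within 09:00–17:00: 09:00–11:00, 11:30–14:00, 14:30–15:30.
Wei ∩ Lars: 09:00–11:30, 13:00–14:00, 15:00–15:30.
Wei ∩ Lars ∩ Dilnoza: 13:00–14:00, 15:00–15:30.
Wei ∩ Lars ∩ Dilnoza ∩ Jamal: 15:00–15:30.
Wei ∩ Lars ∩ Dilnoza ∩ Jamal ∩ Nikolai: 15:00–15:30.
Wei ∩ Lars ∩ Dilnoza ∩ Jamal ∩ Nikolai ∩ Elena: 15:00–15:30.
Windows ≥ 90 min: (none).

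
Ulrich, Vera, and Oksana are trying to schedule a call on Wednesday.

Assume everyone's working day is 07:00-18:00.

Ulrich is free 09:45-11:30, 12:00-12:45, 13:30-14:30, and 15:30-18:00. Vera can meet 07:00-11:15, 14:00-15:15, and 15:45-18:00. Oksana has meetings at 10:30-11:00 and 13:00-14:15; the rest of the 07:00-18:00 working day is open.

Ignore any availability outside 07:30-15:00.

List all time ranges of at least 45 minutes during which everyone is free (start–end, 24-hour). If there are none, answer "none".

Oksana free within 07:00–18:00: 07:00–10:30, 11:00–13:00, 14:15–18:00.
Ulrich ∩ Vera: 09:45–11:15, 14:00–14:30, 15:45–18:00.
Ulrich ∩ Vera ∩ Oksana: 09:45–10:30, 11:00–11:15, 14:15–14:30, 15:45–18:00.
Restricted to 07:30–15:00: 09:45–10:30, 11:00–11:15, 14:15–14:30.
Windows ≥ 45 min: 09:45–10:30.

09:45–10:30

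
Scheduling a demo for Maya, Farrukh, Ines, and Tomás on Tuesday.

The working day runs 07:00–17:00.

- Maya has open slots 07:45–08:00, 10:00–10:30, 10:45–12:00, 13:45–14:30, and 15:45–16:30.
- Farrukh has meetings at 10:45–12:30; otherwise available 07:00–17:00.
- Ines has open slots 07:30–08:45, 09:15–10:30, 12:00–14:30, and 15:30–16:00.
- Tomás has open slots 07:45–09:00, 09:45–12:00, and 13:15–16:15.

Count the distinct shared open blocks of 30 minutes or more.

Farrukh free within 07:00–17:00: 07:00–10:45, 12:30–17:00.
Maya ∩ Farrukh: 07:45–08:00, 10:00–10:30, 13:45–14:30, 15:45–16:30.
Maya ∩ Farrukh ∩ Ines: 07:45–08:00, 10:00–10:30, 13:45–14:30, 15:45–16:00.
Maya ∩ Farrukh ∩ Ines ∩ Tomás: 07:45–08:00, 10:00–10:30, 13:45–14:30, 15:45–16:00.
Windows ≥ 30 min: 10:00–10:30, 13:45–14:30.
That's 2 windows.

2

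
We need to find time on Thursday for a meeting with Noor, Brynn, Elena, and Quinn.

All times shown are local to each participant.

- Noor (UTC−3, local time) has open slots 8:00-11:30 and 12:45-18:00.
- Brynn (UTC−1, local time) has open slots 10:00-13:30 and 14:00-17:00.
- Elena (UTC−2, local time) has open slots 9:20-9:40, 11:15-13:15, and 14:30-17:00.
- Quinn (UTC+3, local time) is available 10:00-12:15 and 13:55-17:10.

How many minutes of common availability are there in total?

75 minutes

Noor → UTC: 11:00–14:30, 15:45–21:00.
Brynn → UTC: 11:00–14:30, 15:00–18:00.
Elena → UTC: 11:20–11:40, 13:15–15:15, 16:30–19:00.
Quinn → UTC: 07:00–09:15, 10:55–14:10.
Noor ∩ Brynn: 11:00–14:30, 15:45–18:00.
Noor ∩ Brynn ∩ Elena: 11:20–11:40, 13:15–14:30, 16:30–18:00.
Noor ∩ Brynn ∩ Elena ∩ Quinn: 11:20–11:40, 13:15–14:10.
Total common minutes: 20 + 55 = 75.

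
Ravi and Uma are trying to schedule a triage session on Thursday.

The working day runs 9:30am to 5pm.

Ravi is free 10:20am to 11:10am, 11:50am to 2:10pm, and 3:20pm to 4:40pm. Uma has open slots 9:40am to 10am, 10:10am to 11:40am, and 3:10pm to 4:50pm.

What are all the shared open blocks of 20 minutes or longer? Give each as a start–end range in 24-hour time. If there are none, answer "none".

10:20–11:10, 15:20–16:40

Ravi ∩ Uma: 10:20–11:10, 15:20–16:40.
Windows ≥ 20 min: 10:20–11:10, 15:20–16:40.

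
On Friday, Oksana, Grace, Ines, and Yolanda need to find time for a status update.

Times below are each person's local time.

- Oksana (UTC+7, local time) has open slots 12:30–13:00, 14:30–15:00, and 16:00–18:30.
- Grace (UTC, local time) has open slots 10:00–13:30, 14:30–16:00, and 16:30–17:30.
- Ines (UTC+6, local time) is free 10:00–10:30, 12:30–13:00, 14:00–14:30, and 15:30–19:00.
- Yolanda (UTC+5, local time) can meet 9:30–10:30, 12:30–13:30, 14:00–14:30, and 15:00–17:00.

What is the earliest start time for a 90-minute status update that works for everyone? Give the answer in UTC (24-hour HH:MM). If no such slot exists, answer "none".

Oksana → UTC: 05:30–06:00, 07:30–08:00, 09:00–11:30.
Grace → UTC: 10:00–13:30, 14:30–16:00, 16:30–17:30.
Ines → UTC: 04:00–04:30, 06:30–07:00, 08:00–08:30, 09:30–13:00.
Yolanda → UTC: 04:30–05:30, 07:30–08:30, 09:00–09:30, 10:00–12:00.
Oksana ∩ Grace: 10:00–11:30.
Oksana ∩ Grace ∩ Ines: 10:00–11:30.
Oksana ∩ Grace ∩ Ines ∩ Yolanda: 10:00–11:30.
Windows ≥ 90 min: 10:00–11:30.
Earliest such window starts at 10:00.

10:00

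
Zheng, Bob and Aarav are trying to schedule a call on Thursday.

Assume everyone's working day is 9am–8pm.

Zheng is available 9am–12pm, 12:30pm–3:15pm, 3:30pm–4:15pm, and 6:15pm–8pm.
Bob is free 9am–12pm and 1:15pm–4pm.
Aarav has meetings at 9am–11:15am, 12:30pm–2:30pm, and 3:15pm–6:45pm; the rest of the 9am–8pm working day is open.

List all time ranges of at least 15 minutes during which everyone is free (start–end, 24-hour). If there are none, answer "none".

11:15–12:00, 14:30–15:15

Aarav free within 09:00–20:00: 11:15–12:30, 14:30–15:15, 18:45–20:00.
Zheng ∩ Bob: 09:00–12:00, 13:15–15:15, 15:30–16:00.
Zheng ∩ Bob ∩ Aarav: 11:15–12:00, 14:30–15:15.
Windows ≥ 15 min: 11:15–12:00, 14:30–15:15.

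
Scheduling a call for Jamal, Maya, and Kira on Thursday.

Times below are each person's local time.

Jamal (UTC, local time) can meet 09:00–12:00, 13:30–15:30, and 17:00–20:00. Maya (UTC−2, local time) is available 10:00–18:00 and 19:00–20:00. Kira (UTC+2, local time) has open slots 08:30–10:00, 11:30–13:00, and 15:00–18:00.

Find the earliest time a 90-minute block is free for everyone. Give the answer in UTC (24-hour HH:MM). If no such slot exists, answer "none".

13:30

Jamal → UTC: 09:00–12:00, 13:30–15:30, 17:00–20:00.
Maya → UTC: 12:00–20:00, 21:00–22:00.
Kira → UTC: 06:30–08:00, 09:30–11:00, 13:00–16:00.
Jamal ∩ Maya: 13:30–15:30, 17:00–20:00.
Jamal ∩ Maya ∩ Kira: 13:30–15:30.
Windows ≥ 90 min: 13:30–15:30.
Earliest such window starts at 13:30.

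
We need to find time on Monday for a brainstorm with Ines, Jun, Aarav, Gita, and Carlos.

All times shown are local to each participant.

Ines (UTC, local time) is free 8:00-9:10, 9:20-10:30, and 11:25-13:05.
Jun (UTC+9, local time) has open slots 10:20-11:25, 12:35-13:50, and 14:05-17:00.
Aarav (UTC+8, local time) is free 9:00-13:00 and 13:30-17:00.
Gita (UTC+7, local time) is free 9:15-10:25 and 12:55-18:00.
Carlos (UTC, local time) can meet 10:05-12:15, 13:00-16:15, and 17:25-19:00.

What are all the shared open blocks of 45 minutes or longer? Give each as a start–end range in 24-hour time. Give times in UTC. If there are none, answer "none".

none

Ines → UTC: 08:00–09:10, 09:20–10:30, 11:25–13:05.
Jun → UTC: 01:20–02:25, 03:35–04:50, 05:05–08:00.
Aarav → UTC: 01:00–05:00, 05:30–09:00.
Gita → UTC: 02:15–03:25, 05:55–11:00.
Carlos → UTC: 10:05–12:15, 13:00–16:15, 17:25–19:00.
Ines ∩ Jun: (none).
Ines ∩ Jun ∩ Aarav: (none).
Ines ∩ Jun ∩ Aarav ∩ Gita: (none).
Ines ∩ Jun ∩ Aarav ∩ Gita ∩ Carlos: (none).
Windows ≥ 45 min: (none).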